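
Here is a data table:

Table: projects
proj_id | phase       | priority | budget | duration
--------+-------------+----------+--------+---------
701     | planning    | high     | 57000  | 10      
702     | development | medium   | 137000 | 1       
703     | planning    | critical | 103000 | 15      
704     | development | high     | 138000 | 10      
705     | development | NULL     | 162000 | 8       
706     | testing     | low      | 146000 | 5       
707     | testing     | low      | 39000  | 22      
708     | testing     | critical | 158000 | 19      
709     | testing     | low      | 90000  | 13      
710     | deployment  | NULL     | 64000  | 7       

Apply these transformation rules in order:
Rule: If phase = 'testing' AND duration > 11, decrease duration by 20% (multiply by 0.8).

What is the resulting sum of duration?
99.2

Step 1: Find records where phase = 'testing' AND duration > 11
Step 2: 3 records match, summing to 54
Step 3: After multiplier: 54 × 0.8 = 43.2
Step 4: Unaffected records sum: 56
Step 5: Final sum = 43.2 + 56 = 99.2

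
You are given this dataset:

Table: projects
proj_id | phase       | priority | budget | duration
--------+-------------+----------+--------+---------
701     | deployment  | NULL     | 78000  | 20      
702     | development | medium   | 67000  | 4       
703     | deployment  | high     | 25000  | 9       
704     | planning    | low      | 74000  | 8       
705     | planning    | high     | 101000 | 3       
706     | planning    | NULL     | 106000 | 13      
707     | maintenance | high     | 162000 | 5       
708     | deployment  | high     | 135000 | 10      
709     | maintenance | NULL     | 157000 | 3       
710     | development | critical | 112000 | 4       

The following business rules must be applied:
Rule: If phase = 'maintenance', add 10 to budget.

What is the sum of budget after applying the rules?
1017020

Step 1: Count records where phase = 'maintenance': 2
Step 2: Total bonus added: 2 × 10 = 20
Step 3: Original sum of budget: 1017000
Step 4: Final sum = 1017000 + 20 = 1017020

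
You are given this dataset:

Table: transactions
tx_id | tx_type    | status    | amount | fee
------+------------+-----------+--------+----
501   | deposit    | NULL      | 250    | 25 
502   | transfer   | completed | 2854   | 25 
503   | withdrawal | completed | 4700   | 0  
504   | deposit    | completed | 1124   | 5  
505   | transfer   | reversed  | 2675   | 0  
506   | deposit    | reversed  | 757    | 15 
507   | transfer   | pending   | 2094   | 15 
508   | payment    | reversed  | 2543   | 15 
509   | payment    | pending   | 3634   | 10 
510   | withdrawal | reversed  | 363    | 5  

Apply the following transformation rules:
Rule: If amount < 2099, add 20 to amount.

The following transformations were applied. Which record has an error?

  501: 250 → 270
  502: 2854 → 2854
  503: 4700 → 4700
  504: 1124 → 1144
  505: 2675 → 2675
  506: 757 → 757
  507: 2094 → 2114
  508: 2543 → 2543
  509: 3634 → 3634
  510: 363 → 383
Record 506 has an error. The correct transformed value should be 777, not 757.

Step 1: Check each record against the rule
Step 2: Record 506 has amount = 757
Step 3: Since 757 < 2099, the bonus should have been applied
Step 4: Correct value = 777, but claimed value = 757
Conclusion: Record 506 has the error.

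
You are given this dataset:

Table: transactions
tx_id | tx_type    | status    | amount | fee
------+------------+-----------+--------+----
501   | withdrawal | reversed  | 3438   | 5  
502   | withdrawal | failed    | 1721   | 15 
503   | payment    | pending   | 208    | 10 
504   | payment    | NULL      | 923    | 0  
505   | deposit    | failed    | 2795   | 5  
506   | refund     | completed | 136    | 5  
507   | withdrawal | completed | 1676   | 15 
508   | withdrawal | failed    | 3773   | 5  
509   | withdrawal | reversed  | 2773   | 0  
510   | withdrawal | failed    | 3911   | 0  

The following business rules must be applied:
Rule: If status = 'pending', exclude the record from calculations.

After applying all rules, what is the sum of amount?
21146

Step 1: Identify records where status = 'pending'
Step 2: The excluded records sum to 208
Step 3: Original total amount = 21354
Step 4: Remaining total = 21354 - 208 = 21146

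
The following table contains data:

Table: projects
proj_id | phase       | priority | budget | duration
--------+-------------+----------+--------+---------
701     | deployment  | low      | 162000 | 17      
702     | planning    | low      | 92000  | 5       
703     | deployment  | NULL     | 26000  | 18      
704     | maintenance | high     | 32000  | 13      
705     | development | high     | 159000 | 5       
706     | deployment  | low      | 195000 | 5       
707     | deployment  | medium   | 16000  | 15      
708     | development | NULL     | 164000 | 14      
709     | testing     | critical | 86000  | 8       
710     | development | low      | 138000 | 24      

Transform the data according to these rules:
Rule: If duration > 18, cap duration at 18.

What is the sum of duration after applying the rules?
118

Step 1: 1 records have duration > 18
Step 2: These records originally summed to 24
Step 3: After capping: 1 × 18 = 18
Step 4: Unaffected records sum: 100
Step 5: Final sum = 18 + 100 = 118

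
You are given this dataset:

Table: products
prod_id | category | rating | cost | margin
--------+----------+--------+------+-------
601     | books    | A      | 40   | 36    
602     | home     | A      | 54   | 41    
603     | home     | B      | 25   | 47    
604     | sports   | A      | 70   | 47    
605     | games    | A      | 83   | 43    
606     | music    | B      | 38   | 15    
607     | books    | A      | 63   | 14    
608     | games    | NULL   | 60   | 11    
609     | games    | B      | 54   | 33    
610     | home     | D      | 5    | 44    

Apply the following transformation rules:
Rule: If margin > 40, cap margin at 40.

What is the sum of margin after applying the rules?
309

Step 1: 5 records have margin > 40
Step 2: These records originally summed to 222
Step 3: After capping: 5 × 40 = 200
Step 4: Unaffected records sum: 109
Step 5: Final sum = 200 + 109 = 309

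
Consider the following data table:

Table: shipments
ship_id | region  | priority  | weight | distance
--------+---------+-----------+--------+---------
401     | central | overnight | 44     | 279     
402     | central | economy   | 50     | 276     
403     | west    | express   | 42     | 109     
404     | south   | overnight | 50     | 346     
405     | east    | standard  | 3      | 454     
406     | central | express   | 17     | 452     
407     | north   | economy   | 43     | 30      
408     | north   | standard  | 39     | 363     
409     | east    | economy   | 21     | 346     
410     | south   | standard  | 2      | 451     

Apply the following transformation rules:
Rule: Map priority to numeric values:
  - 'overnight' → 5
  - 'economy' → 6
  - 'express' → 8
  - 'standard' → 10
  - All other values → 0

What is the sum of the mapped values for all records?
74

Step 1: Apply mapping to each record
Step 2: Count by status:
  'overnight': 2 records × 5 = 10
  'economy': 3 records × 6 = 18
  'express': 2 records × 8 = 16
  'standard': 3 records × 10 = 30
Step 3: Sum all mapped values = 74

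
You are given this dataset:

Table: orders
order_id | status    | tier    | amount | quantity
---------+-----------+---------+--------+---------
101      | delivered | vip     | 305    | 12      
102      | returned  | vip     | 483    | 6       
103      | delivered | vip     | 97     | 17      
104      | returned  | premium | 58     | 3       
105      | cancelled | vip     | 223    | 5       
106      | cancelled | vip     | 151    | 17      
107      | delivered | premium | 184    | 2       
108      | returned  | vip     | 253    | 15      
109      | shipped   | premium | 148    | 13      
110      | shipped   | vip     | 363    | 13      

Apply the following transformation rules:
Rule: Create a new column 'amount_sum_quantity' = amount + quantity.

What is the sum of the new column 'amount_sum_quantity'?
2368

Step 1: For each record, compute amount + quantity
Example calculations:
  305 + 12 = 317
  483 + 6 = 489
  97 + 17 = 114
  ...
Step 2: Sum all derived values
Step 3: Total = 2368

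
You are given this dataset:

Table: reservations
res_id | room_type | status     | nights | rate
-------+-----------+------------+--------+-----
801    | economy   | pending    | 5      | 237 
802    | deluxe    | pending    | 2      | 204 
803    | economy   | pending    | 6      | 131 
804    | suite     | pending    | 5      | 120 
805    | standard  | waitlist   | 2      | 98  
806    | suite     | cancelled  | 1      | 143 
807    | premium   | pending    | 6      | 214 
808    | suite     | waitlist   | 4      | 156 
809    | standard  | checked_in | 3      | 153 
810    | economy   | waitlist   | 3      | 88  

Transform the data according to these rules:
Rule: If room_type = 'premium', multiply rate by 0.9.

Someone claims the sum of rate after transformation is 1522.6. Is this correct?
Yes, the result is correct.

Step 1: Calculate the correct sum after transformation
Step 2: Apply multiplier 0.9 to records where room_type = 'premium'
Step 3: Correct result = 1522.6
Step 4: Claimed result = 1522.6
Step 5: 1522.6 = 1522.6 ✓
Conclusion: The claimed result is correct.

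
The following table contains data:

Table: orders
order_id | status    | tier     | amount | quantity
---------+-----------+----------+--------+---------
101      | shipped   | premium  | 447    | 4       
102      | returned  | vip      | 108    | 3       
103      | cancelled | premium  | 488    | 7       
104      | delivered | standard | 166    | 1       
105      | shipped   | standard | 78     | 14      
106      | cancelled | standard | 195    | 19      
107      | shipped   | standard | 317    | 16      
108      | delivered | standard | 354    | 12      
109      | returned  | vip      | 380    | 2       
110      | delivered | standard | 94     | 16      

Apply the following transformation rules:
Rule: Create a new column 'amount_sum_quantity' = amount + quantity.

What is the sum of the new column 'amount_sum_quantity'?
2721

Step 1: For each record, compute amount + quantity
Example calculations:
  447 + 4 = 451
  108 + 3 = 111
  488 + 7 = 495
  ...
Step 2: Sum all derived values
Step 3: Total = 2721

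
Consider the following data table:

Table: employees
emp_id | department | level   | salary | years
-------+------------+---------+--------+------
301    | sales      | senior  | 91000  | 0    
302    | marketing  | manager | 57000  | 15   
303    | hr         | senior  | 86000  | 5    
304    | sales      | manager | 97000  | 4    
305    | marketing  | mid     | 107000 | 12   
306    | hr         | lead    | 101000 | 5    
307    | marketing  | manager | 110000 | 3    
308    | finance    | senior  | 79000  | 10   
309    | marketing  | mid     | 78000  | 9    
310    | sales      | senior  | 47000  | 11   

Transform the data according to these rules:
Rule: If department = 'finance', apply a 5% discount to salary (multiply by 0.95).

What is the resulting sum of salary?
849050.0

Step 1: Records with department = 'finance' have total salary = 79000
Step 2: Apply multiplier: 79000 × 0.95 = 75050.0
Step 3: Other records total: 774000
Step 4: Final sum = 75050.0 + 774000 = 849050.0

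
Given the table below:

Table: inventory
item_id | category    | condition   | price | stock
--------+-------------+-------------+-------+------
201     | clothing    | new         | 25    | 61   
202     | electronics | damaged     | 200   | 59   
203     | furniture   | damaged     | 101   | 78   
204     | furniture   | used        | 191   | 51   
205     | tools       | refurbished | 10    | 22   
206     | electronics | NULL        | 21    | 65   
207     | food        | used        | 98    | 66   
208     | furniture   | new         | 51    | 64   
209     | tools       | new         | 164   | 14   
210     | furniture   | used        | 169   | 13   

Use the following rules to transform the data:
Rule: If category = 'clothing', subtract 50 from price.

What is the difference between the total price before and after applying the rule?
50

Step 1: Original sum of price = 1030
Step 2: 1 records have category = 'clothing'
Step 3: Each affected record changes by -50
Step 4: Total change = 1 × -50 = -50
Step 5: New sum = 1030 + -50 = 980
Step 6: Difference = |980 - 1030| = 50
        (Sum decreased by 50)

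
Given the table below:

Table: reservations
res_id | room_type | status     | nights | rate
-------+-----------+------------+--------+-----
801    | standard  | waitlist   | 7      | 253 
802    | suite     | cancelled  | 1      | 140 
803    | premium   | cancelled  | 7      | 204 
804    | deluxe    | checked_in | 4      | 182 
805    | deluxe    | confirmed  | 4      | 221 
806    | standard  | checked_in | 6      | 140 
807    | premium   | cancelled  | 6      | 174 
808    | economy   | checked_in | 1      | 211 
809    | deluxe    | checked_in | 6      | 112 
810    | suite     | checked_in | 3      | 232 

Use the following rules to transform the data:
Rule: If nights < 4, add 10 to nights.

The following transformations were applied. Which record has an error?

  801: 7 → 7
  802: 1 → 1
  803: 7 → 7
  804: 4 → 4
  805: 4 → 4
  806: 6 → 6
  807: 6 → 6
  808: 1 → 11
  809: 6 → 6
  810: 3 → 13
Record 802 has an error. The correct transformed value should be 11, not 1.

Step 1: Check each record against the rule
Step 2: Record 802 has nights = 1
Step 3: Since 1 < 4, the bonus should have been applied
Step 4: Correct value = 11, but claimed value = 1
Conclusion: Record 802 has the error.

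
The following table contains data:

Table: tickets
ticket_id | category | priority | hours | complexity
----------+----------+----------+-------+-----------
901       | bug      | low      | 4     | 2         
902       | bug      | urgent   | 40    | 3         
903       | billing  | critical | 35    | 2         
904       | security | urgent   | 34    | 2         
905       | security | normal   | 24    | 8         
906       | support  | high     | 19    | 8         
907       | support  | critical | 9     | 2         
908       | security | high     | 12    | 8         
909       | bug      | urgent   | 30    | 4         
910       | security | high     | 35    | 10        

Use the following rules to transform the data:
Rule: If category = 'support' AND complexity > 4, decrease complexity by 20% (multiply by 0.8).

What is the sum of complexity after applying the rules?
47.4

Step 1: Find records where category = 'support' AND complexity > 4
Step 2: 1 records match, summing to 8
Step 3: After multiplier: 8 × 0.8 = 6.4
Step 4: Unaffected records sum: 41
Step 5: Final sum = 6.4 + 41 = 47.4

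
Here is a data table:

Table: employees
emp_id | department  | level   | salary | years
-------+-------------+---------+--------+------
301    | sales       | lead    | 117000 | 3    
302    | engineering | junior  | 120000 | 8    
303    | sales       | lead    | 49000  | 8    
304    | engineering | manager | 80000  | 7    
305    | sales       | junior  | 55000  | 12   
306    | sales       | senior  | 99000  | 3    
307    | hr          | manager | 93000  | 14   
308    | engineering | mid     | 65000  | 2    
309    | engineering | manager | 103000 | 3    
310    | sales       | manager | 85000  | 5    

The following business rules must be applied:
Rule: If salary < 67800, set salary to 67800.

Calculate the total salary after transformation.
900400

Step 1: 3 records have salary < 67800
Step 2: These records originally summed to 169000
Step 3: After setting to minimum: 3 × 67800 = 203400
Step 4: Unaffected records sum: 697000
Step 5: Final sum = 203400 + 697000 = 900400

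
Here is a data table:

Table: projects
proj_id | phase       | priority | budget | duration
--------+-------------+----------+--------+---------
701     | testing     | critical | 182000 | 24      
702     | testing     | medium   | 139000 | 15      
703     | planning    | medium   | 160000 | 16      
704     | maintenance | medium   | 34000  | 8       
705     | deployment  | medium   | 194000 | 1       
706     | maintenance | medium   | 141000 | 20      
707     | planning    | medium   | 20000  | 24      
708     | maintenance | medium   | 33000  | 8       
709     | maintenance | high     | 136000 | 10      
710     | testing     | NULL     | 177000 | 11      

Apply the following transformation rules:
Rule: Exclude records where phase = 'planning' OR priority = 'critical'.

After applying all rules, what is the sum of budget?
854000

Step 1: Find records where phase = 'planning' OR priority = 'critical'
Step 2: 3 records match, summing to 362000
Step 3: Original sum: 1216000
Step 4: Remaining sum = 1216000 - 362000 = 854000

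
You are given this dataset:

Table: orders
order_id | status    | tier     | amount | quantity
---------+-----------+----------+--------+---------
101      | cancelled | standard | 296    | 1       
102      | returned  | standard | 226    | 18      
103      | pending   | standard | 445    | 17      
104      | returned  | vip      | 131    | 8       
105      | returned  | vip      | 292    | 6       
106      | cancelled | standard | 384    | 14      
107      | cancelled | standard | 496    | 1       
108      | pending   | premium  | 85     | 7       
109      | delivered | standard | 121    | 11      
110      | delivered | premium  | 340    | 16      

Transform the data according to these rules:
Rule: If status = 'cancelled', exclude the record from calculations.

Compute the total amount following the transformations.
1640

Step 1: Identify records where status = 'cancelled'
Step 2: The excluded records sum to 1176
Step 3: Original total amount = 2816
Step 4: Remaining total = 2816 - 1176 = 1640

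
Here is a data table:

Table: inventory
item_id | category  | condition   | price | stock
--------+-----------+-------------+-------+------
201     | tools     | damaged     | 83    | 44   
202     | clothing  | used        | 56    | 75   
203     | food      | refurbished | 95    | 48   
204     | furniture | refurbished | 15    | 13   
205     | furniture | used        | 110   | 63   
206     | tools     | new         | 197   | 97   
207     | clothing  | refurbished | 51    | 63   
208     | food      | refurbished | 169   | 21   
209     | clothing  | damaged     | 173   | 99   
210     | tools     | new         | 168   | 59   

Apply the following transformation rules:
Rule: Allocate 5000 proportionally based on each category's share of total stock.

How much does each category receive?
clothing: 2036.08, food: 592.78, furniture: 652.92, tools: 1718.21

Step 1: Calculate total stock = 582
Step 2: Calculate each category's proportion:
  clothing: 237/582 = 40.72% → 2036.08
  food: 69/582 = 11.86% → 592.78
  furniture: 76/582 = 13.06% → 652.92
  tools: 200/582 = 34.36% → 1718.21
Step 3: Verify: sum of allocations ≈ 5000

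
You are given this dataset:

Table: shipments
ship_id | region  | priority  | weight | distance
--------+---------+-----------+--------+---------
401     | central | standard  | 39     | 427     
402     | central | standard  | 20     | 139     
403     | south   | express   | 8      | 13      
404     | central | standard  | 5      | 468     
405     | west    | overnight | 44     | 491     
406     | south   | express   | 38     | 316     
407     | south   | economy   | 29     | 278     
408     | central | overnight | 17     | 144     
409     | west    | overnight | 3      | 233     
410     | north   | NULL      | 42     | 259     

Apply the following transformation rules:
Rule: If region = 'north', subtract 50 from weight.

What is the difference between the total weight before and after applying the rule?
50

Step 1: Original sum of weight = 245
Step 2: 1 records have region = 'north'
Step 3: Each affected record changes by -50
Step 4: Total change = 1 × -50 = -50
Step 5: New sum = 245 + -50 = 195
Step 6: Difference = |195 - 245| = 50
        (Sum decreased by 50)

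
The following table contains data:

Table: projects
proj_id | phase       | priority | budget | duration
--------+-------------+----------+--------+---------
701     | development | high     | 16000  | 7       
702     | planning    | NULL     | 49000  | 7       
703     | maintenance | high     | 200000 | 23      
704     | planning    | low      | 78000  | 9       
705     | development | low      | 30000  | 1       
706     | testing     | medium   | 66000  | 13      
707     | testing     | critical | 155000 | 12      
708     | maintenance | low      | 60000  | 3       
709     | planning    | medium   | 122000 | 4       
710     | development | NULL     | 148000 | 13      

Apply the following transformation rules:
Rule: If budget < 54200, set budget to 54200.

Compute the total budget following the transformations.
991600

Step 1: 3 records have budget < 54200
Step 2: These records originally summed to 95000
Step 3: After setting to minimum: 3 × 54200 = 162600
Step 4: Unaffected records sum: 829000
Step 5: Final sum = 162600 + 829000 = 991600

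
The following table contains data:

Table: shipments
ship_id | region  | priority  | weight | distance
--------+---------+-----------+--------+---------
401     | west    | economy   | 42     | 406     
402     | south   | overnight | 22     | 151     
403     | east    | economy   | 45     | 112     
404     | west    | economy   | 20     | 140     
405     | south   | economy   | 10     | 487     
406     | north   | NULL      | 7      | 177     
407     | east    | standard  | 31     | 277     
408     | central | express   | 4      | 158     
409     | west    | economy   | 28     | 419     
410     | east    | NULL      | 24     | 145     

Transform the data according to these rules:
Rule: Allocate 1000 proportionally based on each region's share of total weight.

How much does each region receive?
central: 17.17, east: 429.18, north: 30.04, south: 137.34, west: 386.27

Step 1: Calculate total weight = 233
Step 2: Calculate each region's proportion:
  central: 4/233 = 1.72% → 17.17
  east: 100/233 = 42.92% → 429.18
  north: 7/233 = 3.00% → 30.04
  south: 32/233 = 13.73% → 137.34
  west: 90/233 = 38.63% → 386.27
Step 3: Verify: sum of allocations ≈ 1000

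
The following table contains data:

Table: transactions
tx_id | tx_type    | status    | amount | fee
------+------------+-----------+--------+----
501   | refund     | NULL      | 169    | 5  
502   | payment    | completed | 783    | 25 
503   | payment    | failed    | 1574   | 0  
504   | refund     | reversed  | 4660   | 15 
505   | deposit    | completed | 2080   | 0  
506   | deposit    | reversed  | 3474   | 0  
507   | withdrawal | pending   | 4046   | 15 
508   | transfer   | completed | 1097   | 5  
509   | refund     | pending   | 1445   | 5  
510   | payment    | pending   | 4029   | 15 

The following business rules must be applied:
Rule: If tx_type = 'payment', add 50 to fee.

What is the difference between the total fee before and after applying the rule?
150

Step 1: Original sum of fee = 85
Step 2: 3 records have tx_type = 'payment'
Step 3: Each affected record changes by 50
Step 4: Total change = 3 × 50 = 150
Step 5: New sum = 85 + 150 = 235
Step 6: Difference = |235 - 85| = 150
        (Sum increased by 150)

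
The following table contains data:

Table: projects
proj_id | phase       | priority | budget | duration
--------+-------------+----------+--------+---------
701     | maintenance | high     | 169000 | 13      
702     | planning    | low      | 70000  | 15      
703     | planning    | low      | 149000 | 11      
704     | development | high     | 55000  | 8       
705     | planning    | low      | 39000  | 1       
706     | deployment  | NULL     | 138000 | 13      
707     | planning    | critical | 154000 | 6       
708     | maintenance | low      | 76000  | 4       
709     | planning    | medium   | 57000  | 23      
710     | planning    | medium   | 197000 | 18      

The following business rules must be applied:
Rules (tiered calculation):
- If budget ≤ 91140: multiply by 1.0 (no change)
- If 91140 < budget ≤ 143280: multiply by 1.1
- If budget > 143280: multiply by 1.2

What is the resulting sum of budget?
1251600.0

Step 1: Tier 1 (budget ≤ 91140): 5 records, sum = 297000 × 1.0 = 297000.0
Step 2: Tier 2 (91140 < budget ≤ 143280): 1 records, sum = 138000 × 1.1 = 151800.0
Step 3: Tier 3 (budget > 143280): 4 records, sum = 669000 × 1.2 = 802800.0
Step 4: Final sum = 297000.0 + 151800.0 + 802800.0 = 1251600.0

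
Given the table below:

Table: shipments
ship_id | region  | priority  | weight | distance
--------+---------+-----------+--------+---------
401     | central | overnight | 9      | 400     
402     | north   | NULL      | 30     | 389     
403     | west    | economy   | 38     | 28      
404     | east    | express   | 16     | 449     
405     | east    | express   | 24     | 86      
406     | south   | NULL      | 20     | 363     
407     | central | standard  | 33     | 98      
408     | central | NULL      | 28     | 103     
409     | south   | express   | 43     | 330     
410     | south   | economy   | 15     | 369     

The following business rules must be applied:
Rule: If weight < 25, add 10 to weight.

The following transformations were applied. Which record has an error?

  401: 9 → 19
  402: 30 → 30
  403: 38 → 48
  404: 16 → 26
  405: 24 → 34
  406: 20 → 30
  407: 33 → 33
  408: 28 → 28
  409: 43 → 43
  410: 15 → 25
Record 403 has an error. The correct transformed value should be 38, not 48.

Step 1: Check each record against the rule
Step 2: Record 403 has weight = 38
Step 3: Since 38 >= 25, the bonus should not have been applied
Step 4: Correct value = 38, but claimed value = 48
Conclusion: Record 403 has the error.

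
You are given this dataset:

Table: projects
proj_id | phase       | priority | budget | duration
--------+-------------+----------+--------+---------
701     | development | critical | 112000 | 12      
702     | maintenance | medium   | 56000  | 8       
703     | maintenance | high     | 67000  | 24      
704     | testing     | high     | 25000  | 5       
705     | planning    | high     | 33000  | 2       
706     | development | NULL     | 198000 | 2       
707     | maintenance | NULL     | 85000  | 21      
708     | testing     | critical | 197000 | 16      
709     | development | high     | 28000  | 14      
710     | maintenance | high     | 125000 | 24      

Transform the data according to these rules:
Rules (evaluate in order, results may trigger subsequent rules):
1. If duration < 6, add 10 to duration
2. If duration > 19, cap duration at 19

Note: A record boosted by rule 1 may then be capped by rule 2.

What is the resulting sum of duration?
146

Step 1: Apply rule 1 to records with duration < 6
  - 3 records get bonus of 10
  - Of these, 0 records then exceed 19 and get capped
Step 2: Apply rule 2 to records with duration > 19
  - 3 records (original) are capped
Step 3: Calculate final sum = 146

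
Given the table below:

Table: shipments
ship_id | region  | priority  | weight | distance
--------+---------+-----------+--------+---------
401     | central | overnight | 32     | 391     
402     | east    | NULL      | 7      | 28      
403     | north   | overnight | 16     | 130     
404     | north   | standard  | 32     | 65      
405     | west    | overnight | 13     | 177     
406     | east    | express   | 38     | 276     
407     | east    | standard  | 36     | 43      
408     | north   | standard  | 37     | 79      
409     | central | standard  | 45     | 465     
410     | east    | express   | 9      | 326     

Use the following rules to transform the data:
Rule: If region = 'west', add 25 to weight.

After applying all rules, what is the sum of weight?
290

Step 1: Count records where region = 'west': 1
Step 2: Total bonus added: 1 × 25 = 25
Step 3: Original sum of weight: 265
Step 4: Final sum = 265 + 25 = 290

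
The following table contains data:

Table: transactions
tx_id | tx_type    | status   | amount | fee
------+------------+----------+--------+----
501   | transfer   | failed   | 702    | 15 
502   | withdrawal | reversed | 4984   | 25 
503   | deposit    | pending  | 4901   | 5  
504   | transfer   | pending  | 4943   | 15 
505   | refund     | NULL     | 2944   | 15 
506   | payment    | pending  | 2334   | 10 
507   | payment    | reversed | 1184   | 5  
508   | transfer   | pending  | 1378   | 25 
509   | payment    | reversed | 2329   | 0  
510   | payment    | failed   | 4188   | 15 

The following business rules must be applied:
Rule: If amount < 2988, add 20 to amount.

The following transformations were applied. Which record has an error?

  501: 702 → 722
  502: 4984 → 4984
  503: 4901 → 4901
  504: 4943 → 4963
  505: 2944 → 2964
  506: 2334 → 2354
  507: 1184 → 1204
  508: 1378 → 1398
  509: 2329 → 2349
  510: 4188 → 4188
Record 504 has an error. The correct transformed value should be 4943, not 4963.

Step 1: Check each record against the rule
Step 2: Record 504 has amount = 4943
Step 3: Since 4943 >= 2988, the bonus should not have been applied
Step 4: Correct value = 4943, but claimed value = 4963
Conclusion: Record 504 has the error.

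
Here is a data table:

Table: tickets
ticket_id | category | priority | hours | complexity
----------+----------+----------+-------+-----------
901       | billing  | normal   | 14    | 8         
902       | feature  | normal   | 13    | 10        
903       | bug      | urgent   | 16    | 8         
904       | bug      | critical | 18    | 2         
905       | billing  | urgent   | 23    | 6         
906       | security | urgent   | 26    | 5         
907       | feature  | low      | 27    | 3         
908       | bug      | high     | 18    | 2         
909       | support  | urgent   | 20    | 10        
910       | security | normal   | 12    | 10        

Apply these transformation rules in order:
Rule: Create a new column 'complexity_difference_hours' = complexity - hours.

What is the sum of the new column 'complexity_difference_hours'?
-123

Step 1: For each record, compute complexity - hours
Example calculations:
  8 - 14 = -6
  10 - 13 = -3
  8 - 16 = -8
  ...
Step 2: Sum all derived values
Step 3: Total = -123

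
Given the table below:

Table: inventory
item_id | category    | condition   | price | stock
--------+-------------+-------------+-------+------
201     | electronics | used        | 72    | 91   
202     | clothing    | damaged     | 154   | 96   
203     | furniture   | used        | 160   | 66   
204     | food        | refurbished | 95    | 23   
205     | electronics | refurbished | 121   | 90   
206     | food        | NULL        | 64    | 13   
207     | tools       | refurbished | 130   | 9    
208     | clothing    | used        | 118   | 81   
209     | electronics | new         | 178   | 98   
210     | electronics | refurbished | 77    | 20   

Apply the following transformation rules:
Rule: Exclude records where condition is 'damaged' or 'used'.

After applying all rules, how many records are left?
6

Step 1: Count records to exclude
  - 1 (damaged) + 3 (used) = 4 records
Step 2: Total records: 10
Step 3: Remaining = 10 - 4 = 6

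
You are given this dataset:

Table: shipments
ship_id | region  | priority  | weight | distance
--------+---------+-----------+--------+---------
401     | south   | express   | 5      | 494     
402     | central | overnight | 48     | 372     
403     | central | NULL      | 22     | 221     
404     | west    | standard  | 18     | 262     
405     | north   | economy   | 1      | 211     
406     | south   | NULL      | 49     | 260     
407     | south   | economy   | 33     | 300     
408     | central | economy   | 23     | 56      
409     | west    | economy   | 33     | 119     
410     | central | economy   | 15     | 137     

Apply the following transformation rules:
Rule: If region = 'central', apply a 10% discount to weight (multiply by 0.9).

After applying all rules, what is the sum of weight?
236.2

Step 1: Records with region = 'central' have total weight = 108
Step 2: Apply multiplier: 108 × 0.9 = 97.2
Step 3: Other records total: 139
Step 4: Final sum = 97.2 + 139 = 236.2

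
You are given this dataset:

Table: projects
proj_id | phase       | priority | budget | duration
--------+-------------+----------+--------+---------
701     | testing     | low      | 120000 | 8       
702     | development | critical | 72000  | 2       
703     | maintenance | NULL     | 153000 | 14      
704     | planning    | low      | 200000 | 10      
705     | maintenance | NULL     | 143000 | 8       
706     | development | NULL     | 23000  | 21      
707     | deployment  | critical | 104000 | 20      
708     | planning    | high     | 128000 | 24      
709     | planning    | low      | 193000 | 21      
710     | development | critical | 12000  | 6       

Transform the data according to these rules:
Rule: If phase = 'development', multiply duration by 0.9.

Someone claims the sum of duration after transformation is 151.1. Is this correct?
No, the correct result is 131.1.

Step 1: Calculate the correct sum after transformation
Step 2: Apply multiplier 0.9 to records where phase = 'development'
Step 3: Correct result = 131.1
Step 4: Claimed result = 151.1
Step 5: 131.1 ≠ 151.1
Conclusion: The claimed result is incorrect. The correct answer is 131.1.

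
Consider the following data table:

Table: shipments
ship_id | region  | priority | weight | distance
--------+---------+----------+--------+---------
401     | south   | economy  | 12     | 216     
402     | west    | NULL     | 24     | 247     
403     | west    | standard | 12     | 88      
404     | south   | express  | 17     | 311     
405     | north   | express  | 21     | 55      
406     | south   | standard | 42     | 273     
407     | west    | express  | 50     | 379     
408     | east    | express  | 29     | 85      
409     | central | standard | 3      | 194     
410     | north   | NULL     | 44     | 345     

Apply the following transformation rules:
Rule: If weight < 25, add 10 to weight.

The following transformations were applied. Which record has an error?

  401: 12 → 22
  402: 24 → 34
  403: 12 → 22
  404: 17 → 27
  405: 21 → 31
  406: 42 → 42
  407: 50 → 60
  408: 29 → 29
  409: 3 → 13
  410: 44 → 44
Record 407 has an error. The correct transformed value should be 50, not 60.

Step 1: Check each record against the rule
Step 2: Record 407 has weight = 50
Step 3: Since 50 >= 25, the bonus should not have been applied
Step 4: Correct value = 50, but claimed value = 60
Conclusion: Record 407 has the error.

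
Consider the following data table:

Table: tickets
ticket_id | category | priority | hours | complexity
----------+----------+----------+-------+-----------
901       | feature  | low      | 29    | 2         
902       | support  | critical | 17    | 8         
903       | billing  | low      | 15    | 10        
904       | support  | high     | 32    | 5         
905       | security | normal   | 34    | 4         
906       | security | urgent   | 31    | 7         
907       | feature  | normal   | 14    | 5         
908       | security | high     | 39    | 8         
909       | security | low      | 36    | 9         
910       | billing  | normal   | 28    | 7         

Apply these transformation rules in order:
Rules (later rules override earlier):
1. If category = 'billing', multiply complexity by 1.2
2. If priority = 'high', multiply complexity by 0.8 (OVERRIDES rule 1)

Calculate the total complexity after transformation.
65.8

Step 1: Rule 2 takes priority for records with priority = 'high'
  - 2 records: 13 × 0.8 = 10.4
Step 2: Rule 1 applies to remaining records with category = 'billing'
  - 2 records: 17 × 1.2 = 20.4
Step 3: Other records unchanged: 35
Step 4: Final sum = 10.4 + 20.4 + 35 = 65.8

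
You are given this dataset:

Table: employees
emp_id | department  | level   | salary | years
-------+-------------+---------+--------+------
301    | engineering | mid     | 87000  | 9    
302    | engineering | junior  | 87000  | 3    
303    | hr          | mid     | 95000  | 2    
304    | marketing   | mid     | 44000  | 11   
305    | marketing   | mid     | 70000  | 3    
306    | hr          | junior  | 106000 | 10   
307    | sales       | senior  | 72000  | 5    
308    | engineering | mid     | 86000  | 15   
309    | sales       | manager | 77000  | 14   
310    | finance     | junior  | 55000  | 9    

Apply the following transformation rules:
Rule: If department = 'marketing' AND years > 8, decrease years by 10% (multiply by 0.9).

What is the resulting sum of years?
79.9

Step 1: Find records where department = 'marketing' AND years > 8
Step 2: 1 records match, summing to 11
Step 3: After multiplier: 11 × 0.9 = 9.9
Step 4: Unaffected records sum: 70
Step 5: Final sum = 9.9 + 70 = 79.9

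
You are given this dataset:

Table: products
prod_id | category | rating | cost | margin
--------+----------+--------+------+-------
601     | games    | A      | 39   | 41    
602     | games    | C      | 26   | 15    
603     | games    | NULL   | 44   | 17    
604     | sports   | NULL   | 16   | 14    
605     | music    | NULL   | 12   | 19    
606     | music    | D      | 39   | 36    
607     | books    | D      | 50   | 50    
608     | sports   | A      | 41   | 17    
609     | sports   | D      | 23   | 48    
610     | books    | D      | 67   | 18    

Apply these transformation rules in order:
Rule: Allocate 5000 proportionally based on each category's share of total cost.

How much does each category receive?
books: 1638.66, games: 1526.61, music: 714.29, sports: 1120.45

Step 1: Calculate total cost = 357
Step 2: Calculate each category's proportion:
  books: 117/357 = 32.77% → 1638.66
  games: 109/357 = 30.53% → 1526.61
  music: 51/357 = 14.29% → 714.29
  sports: 80/357 = 22.41% → 1120.45
Step 3: Verify: sum of allocations ≈ 5000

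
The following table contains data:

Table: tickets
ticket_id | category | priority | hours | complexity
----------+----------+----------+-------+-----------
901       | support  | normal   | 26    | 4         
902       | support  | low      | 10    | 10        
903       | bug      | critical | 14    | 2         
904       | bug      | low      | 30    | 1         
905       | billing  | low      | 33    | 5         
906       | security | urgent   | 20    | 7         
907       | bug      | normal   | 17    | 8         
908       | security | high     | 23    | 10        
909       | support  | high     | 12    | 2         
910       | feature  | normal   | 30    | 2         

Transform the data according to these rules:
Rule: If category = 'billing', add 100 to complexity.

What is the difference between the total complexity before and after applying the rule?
100

Step 1: Original sum of complexity = 51
Step 2: 1 records have category = 'billing'
Step 3: Each affected record changes by 100
Step 4: Total change = 1 × 100 = 100
Step 5: New sum = 51 + 100 = 151
Step 6: Difference = |151 - 51| = 100
        (Sum increased by 100)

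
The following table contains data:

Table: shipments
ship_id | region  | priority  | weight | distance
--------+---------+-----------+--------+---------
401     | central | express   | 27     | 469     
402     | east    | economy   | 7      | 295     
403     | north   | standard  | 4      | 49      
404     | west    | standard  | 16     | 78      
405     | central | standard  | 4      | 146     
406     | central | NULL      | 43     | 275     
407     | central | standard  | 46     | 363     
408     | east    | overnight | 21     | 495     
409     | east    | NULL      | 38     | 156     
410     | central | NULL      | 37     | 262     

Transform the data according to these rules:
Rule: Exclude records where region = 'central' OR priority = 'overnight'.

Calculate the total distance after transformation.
578

Step 1: Find records where region = 'central' OR priority = 'overnight'
Step 2: 6 records match, summing to 2010
Step 3: Original sum: 2588
Step 4: Remaining sum = 2588 - 2010 = 578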